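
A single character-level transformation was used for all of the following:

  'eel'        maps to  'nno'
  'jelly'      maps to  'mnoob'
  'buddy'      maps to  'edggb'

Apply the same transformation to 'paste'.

sjvwn

The rule splits by letter class: vowels +9, consonants +3.
Applying it to paste: p(cons)+3=s, a(vowel)+9=j, s(cons)+3=v, t(cons)+3=w, e(vowel)+9=n.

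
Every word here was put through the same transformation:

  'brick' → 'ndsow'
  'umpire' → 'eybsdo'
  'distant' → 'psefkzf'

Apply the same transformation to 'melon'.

The shift depends on letter class: consonant b→n is +12, but vowel i→s is +10. Vowels shift forward by 10 and consonants shift forward by 12.
Applying it to melon: m(cons)+12=y, e(vowel)+10=o, l(cons)+12=x, o(vowel)+10=y, n(cons)+12=z.

yoxyz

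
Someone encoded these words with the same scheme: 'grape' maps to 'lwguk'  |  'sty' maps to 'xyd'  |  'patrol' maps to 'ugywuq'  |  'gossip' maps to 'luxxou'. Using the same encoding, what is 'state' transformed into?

xygyk

The shift depends on letter class: consonant g→l is +5, but vowel a→g is +6. Vowels shift forward by 6 and consonants shift forward by 5.
Applying it to state: s(cons)+5=x, t(cons)+5=y, a(vowel)+6=g, t(cons)+5=y, e(vowel)+6=k.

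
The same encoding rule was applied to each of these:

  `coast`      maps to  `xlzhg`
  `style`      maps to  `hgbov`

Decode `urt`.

fig

Each pair mirrors across the alphabet (c↔x, o↔l, a↔z): positions sum to 25. This is the alphabet-reversal cipher (Atbash): a becomes z, b becomes y, etc.
Decoding urt: u↔f, r↔i, t↔g.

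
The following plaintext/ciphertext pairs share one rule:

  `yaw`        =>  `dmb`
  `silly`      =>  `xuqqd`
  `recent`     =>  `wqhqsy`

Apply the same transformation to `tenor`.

yqsaw

Vowels shift forward by 12 and consonants shift forward by 5.
Applying it to tenor: t(cons)+5=y, e(vowel)+12=q, n(cons)+5=s, o(vowel)+12=a, r(cons)+5=w.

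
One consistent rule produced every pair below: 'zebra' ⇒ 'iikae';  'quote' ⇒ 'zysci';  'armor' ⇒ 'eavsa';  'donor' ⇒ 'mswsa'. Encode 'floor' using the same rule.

oussa

The shift depends on letter class: consonant z→i is +9, but vowel e→i is +4. Two shifts are in play — +4 for a/e/i/o/u, +9 for every other letter.
For floor: f(cons)+9=o, l(cons)+9=u, o(vowel)+4=s, o(vowel)+4=s, r(cons)+9=a.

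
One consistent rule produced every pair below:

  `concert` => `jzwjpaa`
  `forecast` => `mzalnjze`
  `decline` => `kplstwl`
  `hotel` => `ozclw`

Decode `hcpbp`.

A repeating key of period 3 is used — shifts +7, +11, +9 over and over.
Decoding hcpbp: h−7=a, c−11=r, p−9=g, b−7=u, p−11=e.

argue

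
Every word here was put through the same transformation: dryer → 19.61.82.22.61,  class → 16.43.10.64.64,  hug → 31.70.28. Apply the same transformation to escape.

With a=1..z=26, the number is 3·pos + 7.
On escape: e=5→22, s=19→64, c=3→16, a=1→10, p=16→55, e=5→22.

22.64.16.10.55.22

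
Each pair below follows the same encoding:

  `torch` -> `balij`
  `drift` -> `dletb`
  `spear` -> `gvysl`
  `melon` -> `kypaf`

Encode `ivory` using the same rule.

t(19)→b(1) and o(14)→a(0) fit y≡21x+18 (mod 26); the inverse of 21 mod 26 is 5. This is an affine cipher: with a=0,…,z=25, each position x becomes (21x+18) mod 26.
For ivory: i(8)→21·8+18≡4=e; v(21)→21·21+18≡17=r; o(14)→21·14+18≡0=a; r(17)→21·17+18≡11=l; y(24)→21·24+18≡2=c (all mod 26).

eralc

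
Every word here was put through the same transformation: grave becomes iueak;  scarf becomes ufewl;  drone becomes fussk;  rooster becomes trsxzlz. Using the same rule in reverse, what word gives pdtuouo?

napping

In grave: g→i is +2, r→u is +3, a→e is +4, v→a is +5 — the shift increases by 1 each position. Letter i (0-indexed) is shifted by i+2, so successive shifts are 2, 3, 4, ….
Decoding pdtuouo: p−2=n, d−3=a, t−4=p, u−5=p, o−6=i, u−7=n, o−8=g.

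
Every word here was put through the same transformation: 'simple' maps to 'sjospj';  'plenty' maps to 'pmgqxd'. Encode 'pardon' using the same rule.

pbtgss

Letter i (0-indexed) is shifted by i+0, so successive shifts are 0, 1, 2, ….
For pardon: p+0=p, a+1=b, r+2=t, d+3=g, o+4=s, n+5=s.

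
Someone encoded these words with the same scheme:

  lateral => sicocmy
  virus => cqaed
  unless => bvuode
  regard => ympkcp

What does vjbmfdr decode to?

obscure

In lateral: l→s is +7, a→i is +8, t→c is +9, e→o is +10 — the shift increases by 1 each position. Each letter shifts forward by (position + 7), i.e. 7, 8, 9, … — the shift grows by one for each successive letter.
Decoding vjbmfdr: v−7=o, j−8=b, b−9=s, m−10=c, f−11=u, d−12=r, r−13=e.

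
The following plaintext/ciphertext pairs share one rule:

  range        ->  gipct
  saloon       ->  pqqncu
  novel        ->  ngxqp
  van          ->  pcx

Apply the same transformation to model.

ngfqo

Read the word backwards and shift each letter +2.
On model: reverse → ledom; then shift: l+2=n, e+2=g, d+2=f, o+2=q, m+2=o.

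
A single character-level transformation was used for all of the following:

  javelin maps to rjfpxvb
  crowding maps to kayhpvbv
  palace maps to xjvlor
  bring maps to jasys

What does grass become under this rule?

In javelin: j→r is +8, a→j is +9, v→f is +10, e→p is +11 — the shift increases by 1 each position. Each letter shifts forward by (position + 8), i.e. 8, 9, 10, … — the shift grows by one for each successive letter.
Applying it to grass: g+8=o, r+9=a, a+10=k, s+11=d, s+12=e.

oakde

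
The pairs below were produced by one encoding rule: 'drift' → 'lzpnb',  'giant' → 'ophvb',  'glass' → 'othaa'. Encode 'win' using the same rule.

epv

The shift depends on letter class: consonant d→l is +8, but vowel i→p is +7. Two shifts are in play — +7 for a/e/i/o/u, +8 for every other letter.
For win: w(cons)+8=e, i(vowel)+7=p, n(cons)+8=v.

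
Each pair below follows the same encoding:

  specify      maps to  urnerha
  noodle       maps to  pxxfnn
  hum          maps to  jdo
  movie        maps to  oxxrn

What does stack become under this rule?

uvjem

The shift depends on letter class: consonant s→u is +2, but vowel e→n is +9. Vowels shift forward by 9 and consonants shift forward by 2.
On stack: s(cons)+2=u, t(cons)+2=v, a(vowel)+9=j, c(cons)+2=e, k(cons)+2=m.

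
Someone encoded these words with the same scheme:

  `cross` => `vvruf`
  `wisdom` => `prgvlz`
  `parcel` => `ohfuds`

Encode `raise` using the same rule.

The output letters match the input read backwards, each shifted +3: cross reversed is ssorc. Read the word backwards and shift each letter +3.
Applying it to raise: reverse → esiar; then shift: e+3=h, s+3=v, i+3=l, a+3=d, r+3=u.

hvldu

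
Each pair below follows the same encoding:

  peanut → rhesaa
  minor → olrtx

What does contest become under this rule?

errykzb

In peanut: p→r is +2, e→h is +3, a→e is +4, n→s is +5 — the shift increases by 1 each position. The shift increases by 1 at each position, starting from +2: 2, 3, 4, ….
Applying it to contest: c+2=e, o+3=r, n+4=r, t+5=y, e+6=k, s+7=z, t+8=b.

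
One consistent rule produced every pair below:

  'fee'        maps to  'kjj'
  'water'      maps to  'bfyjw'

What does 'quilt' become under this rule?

Compare letters: f→k is +5, e→j is +5, e→j is +5 — a constant shift. It's a constant shift of +5 (ROT5).
For quilt: q+5=v, u+5=z, i+5=n, l+5=q, t+5=y.

vznqy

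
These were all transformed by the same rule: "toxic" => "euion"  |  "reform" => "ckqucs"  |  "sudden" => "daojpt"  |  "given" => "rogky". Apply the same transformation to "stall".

A repeating key of period 2 is used — shifts +11, +6 over and over.
Applying it to stall: s+11=d, t+6=z, a+11=l, l+6=r, l+11=w.

dzlrw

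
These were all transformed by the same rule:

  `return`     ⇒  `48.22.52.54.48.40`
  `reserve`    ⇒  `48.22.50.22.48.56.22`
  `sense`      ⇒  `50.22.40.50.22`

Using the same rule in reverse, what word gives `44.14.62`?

pay

r(#18)→48 and e(#5)→22: differences scale by 2, so n = 2·pos + 12. The formula is n = 2×(alphabet index, a=1) + 12.
Decoding 44.14.62: 44→(44−12)÷2=16=p, 14→(14−12)÷2=1=a, 62→(62−12)÷2=25=y.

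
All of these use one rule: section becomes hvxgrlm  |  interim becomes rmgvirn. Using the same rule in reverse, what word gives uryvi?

fiber

Each pair mirrors across the alphabet (s↔h, e↔v, c↔x): positions sum to 25. This is the alphabet-reversal cipher (Atbash): a becomes z, b becomes y, etc.
Reversing it on uryvi: u↔f, r↔i, y↔b, v↔e, i↔r.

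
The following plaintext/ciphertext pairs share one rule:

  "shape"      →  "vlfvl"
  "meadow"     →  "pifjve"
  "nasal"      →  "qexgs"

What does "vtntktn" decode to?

In shape: s→v is +3, h→l is +4, a→f is +5, p→v is +6 — the shift increases by 1 each position. Each letter shifts forward by (position + 3), i.e. 3, 4, 5, … — the shift grows by one for each successive letter.
Decoding vtntktn: v−3=s, t−4=p, n−5=i, t−6=n, k−7=d, t−8=l, n−9=e.

spindle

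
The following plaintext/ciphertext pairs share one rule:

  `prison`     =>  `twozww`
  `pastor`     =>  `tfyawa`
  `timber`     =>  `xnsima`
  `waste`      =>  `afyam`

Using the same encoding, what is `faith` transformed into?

In prison: p→t is +4, r→w is +5, i→o is +6, s→z is +7 — the shift increases by 1 each position. Each letter shifts forward by (position + 4), i.e. 4, 5, 6, … — the shift grows by one for each successive letter.
On faith: f+4=j, a+5=f, i+6=o, t+7=a, h+8=p.

jfoap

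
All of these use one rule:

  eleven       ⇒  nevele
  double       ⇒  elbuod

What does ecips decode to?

spice

The output letters match the input read backwards: eleven reversed is nevele. The word is simply reversed.
Decoding ecips: then reverse → spice.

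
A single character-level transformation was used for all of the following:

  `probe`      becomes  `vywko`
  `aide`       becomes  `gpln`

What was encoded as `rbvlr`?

In probe: p→v is +6, r→y is +7, o→w is +8, b→k is +9 — the shift increases by 1 each position. The shift increases by 1 at each position, starting from +6: 6, 7, 8, ….
Undoing it on rbvlr: r−6=l, b−7=u, v−8=n, l−9=c, r−10=h.

lunch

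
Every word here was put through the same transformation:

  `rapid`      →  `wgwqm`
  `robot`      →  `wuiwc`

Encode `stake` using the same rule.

Letter i (0-indexed) is shifted by i+5, so successive shifts are 5, 6, 7, ….
Applying it to stake: s+5=x, t+6=z, a+7=h, k+8=s, e+9=n.

xzhsn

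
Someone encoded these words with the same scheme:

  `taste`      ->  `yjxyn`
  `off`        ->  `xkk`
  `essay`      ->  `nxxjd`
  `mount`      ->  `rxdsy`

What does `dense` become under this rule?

The shift depends on letter class: consonant t→y is +5, but vowel a→j is +9. The rule splits by letter class: vowels +9, consonants +5.
For dense: d(cons)+5=i, e(vowel)+9=n, n(cons)+5=s, s(cons)+5=x, e(vowel)+9=n.

insxn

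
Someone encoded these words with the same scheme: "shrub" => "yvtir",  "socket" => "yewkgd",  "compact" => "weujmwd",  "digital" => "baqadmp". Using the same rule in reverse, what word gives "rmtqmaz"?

Each letter's alphabet position (a=0..z=25) is mapped through 5·x+12 mod 26 — an affine cipher.
Decoding rmtqmaz: r(17)→21·(17−12)≡1=b; m(12)→21·(12−12)≡0=a; t(19)→21·(19−12)≡17=r; q(16)→21·(16−12)≡6=g; m(12)→21·(12−12)≡0=a; a(0)→21·(0−12)≡8=i; z(25)→21·(25−12)≡13=n (all mod 26).

bargain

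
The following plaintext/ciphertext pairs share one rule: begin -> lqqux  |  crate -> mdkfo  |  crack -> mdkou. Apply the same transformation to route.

baefo

The shifts repeat in a cycle of length 2: positions 0,1,… shift by +10, +12, then the pattern repeats.
For route: r+10=b, o+12=a, u+10=e, t+12=f, e+10=o.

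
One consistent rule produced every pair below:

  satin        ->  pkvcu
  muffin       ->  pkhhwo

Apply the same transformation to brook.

mqqtd

The word is reversed, then every letter is shifted forward by 2.
On brook: reverse → koorb; then shift: k+2=m, o+2=q, o+2=q, r+2=t, b+2=d.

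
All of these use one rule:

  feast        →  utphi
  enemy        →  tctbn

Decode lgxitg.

Compare letters: f→u is +15, e→t is +15, a→p is +15 — a constant shift. Each letter is shifted forward by 15 in the alphabet (a Caesar shift of +15).
Decoding lgxitg: l−15=w, g−15=r, x−15=i, i−15=t, t−15=e, g−15=r.

writer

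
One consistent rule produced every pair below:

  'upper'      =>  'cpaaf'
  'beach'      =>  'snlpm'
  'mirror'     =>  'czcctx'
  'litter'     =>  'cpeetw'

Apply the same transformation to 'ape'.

The output letters match the input read backwards, each shifted +11: upper reversed is reppu. The word is reversed, then every letter is shifted forward by 11.
On ape: reverse → epa; then shift: e+11=p, p+11=a, a+11=l.

pal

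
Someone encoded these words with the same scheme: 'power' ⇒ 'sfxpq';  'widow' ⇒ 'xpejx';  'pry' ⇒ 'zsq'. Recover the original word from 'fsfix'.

The output letters match the input read backwards, each shifted +1: power reversed is rewop. Read the word backwards and shift each letter +1.
Decoding fsfix: shift back: f−1=e, s−1=r, f−1=e, i−1=h, x−1=w → erehw; then reverse → where.

where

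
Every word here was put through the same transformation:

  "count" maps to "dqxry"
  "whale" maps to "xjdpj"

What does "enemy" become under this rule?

fphqd

Each letter shifts forward by (position + 1), i.e. 1, 2, 3, … — the shift grows by one for each successive letter.
For enemy: e+1=f, n+2=p, e+3=h, m+4=q, y+5=d.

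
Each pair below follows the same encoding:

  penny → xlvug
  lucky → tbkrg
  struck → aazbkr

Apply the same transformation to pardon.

xhzkwu

Shifts by position in penny: pos 0: p→x (+8), pos 1: e→l (+7), pos 2: n→v (+8), pos 3: n→u (+7) — repeating every 2. The shifts repeat in a cycle of length 2: positions 0,1,… shift by +8, +7, then the pattern repeats.
On pardon: p+8=x, a+7=h, r+8=z, d+7=k, o+8=w, n+7=u.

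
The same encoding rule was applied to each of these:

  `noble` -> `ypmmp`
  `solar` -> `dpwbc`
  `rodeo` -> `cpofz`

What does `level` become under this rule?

Shifts by position in noble: pos 0: n→y (+11), pos 1: o→p (+1), pos 2: b→m (+11), pos 3: l→m (+1) — repeating every 2. The shifts repeat in a cycle of length 2: positions 0,1,… shift by +11, +1, then the pattern repeats.
On level: l+11=w, e+1=f, v+11=g, e+1=f, l+11=w.

wfgfw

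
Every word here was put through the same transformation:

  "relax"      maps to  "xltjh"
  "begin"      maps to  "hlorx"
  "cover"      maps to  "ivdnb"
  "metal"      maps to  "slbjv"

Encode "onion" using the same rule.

uuqxx

In relax: r→x is +6, e→l is +7, l→t is +8, a→j is +9 — the shift increases by 1 each position. Letter i (0-indexed) is shifted by i+6, so successive shifts are 6, 7, 8, ….
Applying it to onion: o+6=u, n+7=u, i+8=q, o+9=x, n+10=x.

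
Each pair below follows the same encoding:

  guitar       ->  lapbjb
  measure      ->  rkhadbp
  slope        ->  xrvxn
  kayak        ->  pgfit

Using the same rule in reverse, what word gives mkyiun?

herald

In guitar: g→l is +5, u→a is +6, i→p is +7, t→b is +8 — the shift increases by 1 each position. The shift increases by 1 at each position, starting from +5: 5, 6, 7, ….
Undoing it on mkyiun: m−5=h, k−6=e, y−7=r, i−8=a, u−9=l, n−10=d.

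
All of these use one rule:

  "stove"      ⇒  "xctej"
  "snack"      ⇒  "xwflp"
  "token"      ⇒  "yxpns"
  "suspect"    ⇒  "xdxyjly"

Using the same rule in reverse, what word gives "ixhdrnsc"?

Shifts by position in stove: pos 0: s→x (+5), pos 1: t→c (+9), pos 2: o→t (+5), pos 3: v→e (+9) — repeating every 2. The shifts repeat in a cycle of length 2: positions 0,1,… shift by +5, +9, then the pattern repeats.
Reversing it on ixhdrnsc: i−5=d, x−9=o, h−5=c, d−9=u, r−5=m, n−9=e, s−5=n, c−9=t.

document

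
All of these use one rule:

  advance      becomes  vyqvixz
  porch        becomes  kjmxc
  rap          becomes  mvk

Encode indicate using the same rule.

This is a Caesar cipher with shift 21.
On indicate: i+21=d, n+21=i, d+21=y, i+21=d, c+21=x, a+21=v, t+21=o, e+21=z.

diydxvoz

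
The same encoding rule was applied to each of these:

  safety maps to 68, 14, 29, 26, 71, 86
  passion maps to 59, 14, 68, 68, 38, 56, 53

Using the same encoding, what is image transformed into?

38, 50, 14, 32, 26

The formula is n = 3×(alphabet index, a=1) + 11.
On image: i=9→38, m=13→50, a=1→14, g=7→32, e=5→26.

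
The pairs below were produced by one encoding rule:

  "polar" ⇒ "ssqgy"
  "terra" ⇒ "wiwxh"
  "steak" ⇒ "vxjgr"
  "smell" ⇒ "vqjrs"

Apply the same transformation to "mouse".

The shift increases by 1 at each position, starting from +3: 3, 4, 5, ….
For mouse: m+3=p, o+4=s, u+5=z, s+6=y, e+7=l.

pszyl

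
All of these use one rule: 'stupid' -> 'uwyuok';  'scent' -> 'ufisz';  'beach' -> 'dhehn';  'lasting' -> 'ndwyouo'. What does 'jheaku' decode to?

heaven

Each letter shifts forward by (position + 2), i.e. 2, 3, 4, … — the shift grows by one for each successive letter.
Decoding jheaku: j−2=h, h−3=e, e−4=a, a−5=v, k−6=e, u−7=n.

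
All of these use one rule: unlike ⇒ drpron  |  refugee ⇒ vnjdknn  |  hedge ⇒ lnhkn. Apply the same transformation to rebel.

vnfnp

The shift depends on letter class: consonant n→r is +4, but vowel u→d is +9. Vowels shift forward by 9 and consonants shift forward by 4.
For rebel: r(cons)+4=v, e(vowel)+9=n, b(cons)+4=f, e(vowel)+9=n, l(cons)+4=p.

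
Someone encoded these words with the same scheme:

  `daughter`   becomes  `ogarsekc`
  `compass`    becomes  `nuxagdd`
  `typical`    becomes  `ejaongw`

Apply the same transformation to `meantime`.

The rule splits by letter class: vowels +6, consonants +11.
Applying it to meantime: m(cons)+11=x, e(vowel)+6=k, a(vowel)+6=g, n(cons)+11=y, t(cons)+11=e, i(vowel)+6=o, m(cons)+11=x, e(vowel)+6=k.

xkgyeoxk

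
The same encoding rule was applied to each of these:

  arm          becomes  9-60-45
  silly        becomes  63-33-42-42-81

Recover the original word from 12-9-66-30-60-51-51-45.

bathroom

With a=1..z=26, the number is 3·pos + 6.
Decoding 12-9-66-30-60-51-51-45: 12→(12−6)÷3=2=b, 9→(9−6)÷3=1=a, 66→(66−6)÷3=20=t, 30→(30−6)÷3=8=h, 60→(60−6)÷3=18=r, 51→(51−6)÷3=15=o, 51→(51−6)÷3=15=o, 45→(45−6)÷3=13=m.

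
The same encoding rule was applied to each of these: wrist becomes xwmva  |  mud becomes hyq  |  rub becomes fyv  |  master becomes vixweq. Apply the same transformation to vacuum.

The output letters match the input read backwards, each shifted +4: wrist reversed is tsirw. The word is reversed, then every letter is shifted forward by 4.
For vacuum: reverse → muucav; then shift: m+4=q, u+4=y, u+4=y, c+4=g, a+4=e, v+4=z.

qyygez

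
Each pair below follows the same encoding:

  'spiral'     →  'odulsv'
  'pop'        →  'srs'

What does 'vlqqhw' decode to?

tennis

The output letters match the input read backwards, each shifted +3: spiral reversed is larips. Two steps: reverse the string, then apply a Caesar shift of +3.
Reversing it on vlqqhw: shift back: v−3=s, l−3=i, q−3=n, q−3=n, h−3=e, w−3=t → sinnet; then reverse → tennis.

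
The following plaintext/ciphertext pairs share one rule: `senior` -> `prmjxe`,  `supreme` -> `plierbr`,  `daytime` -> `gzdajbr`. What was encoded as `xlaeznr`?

outrage

s(18)→p(15) and e(4)→r(17) fit y≡11x+25 (mod 26); the inverse of 11 mod 26 is 19. Treating letters as 0–25, the rule is x ↦ 11x + 25 (mod 26).
Undoing it on xlaeznr: x(23)→19·(23−25)≡14=o; l(11)→19·(11−25)≡20=u; a(0)→19·(0−25)≡19=t; e(4)→19·(4−25)≡17=r; z(25)→19·(25−25)≡0=a; n(13)→19·(13−25)≡6=g; r(17)→19·(17−25)≡4=e (all mod 26).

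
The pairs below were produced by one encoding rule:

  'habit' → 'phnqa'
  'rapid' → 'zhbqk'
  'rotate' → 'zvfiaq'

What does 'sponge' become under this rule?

It's a Vigenère-style cipher with numeric key [8,7,12]: position i shifts by key[i mod 3].
For sponge: s+8=a, p+7=w, o+12=a, n+8=v, g+7=n, e+12=q.

awavnq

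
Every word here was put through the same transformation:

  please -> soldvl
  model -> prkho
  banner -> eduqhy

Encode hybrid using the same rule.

Shifts by position in please: pos 0: p→s (+3), pos 1: l→o (+3), pos 2: e→l (+7), pos 3: a→d (+3), pos 4: s→v (+3), pos 5: e→l (+7) — repeating every 3. It's a Vigenère-style cipher with numeric key [3,3,7]: position i shifts by key[i mod 3].
For hybrid: h+3=k, y+3=b, b+7=i, r+3=u, i+3=l, d+7=k.

kbiulk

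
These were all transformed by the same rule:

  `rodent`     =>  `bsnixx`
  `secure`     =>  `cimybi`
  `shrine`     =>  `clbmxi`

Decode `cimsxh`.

second

Shifts by position in rodent: pos 0: r→b (+10), pos 1: o→s (+4), pos 2: d→n (+10), pos 3: e→i (+4) — repeating every 2. It's a Vigenère-style cipher with numeric key [10,4]: position i shifts by key[i mod 2].
Decoding cimsxh: c−10=s, i−4=e, m−10=c, s−4=o, x−10=n, h−4=d.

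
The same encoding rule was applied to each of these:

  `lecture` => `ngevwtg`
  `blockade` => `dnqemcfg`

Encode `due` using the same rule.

Compare letters: l→n is +2, e→g is +2, c→e is +2 — a constant shift. It's a constant shift of +2 (ROT2).
For due: d+2=f, u+2=w, e+2=g.

fwg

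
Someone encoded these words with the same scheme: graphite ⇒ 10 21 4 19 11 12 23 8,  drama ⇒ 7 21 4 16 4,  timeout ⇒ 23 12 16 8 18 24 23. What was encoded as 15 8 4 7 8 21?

leader

g is letter #7 and maps to 10: an offset of 3. Each letter is replaced by its alphabet position (a=1..z=26) + 3.
Reversing it on 15 8 4 7 8 21: 15→(15−3)÷1=12=l, 8→(8−3)÷1=5=e, 4→(4−3)÷1=1=a, 7→(7−3)÷1=4=d, 8→(8−3)÷1=5=e, 21→(21−3)÷1=18=r.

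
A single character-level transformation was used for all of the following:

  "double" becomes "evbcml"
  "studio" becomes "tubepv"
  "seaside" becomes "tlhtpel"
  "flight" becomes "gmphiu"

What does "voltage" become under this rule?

The rule splits by letter class: vowels +7, consonants +1.
Applying it to voltage: v(cons)+1=w, o(vowel)+7=v, l(cons)+1=m, t(cons)+1=u, a(vowel)+7=h, g(cons)+1=h, e(vowel)+7=l.

wvmuhhl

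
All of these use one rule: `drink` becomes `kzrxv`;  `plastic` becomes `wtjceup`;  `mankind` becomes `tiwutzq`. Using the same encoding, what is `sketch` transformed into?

In drink: d→k is +7, r→z is +8, i→r is +9, n→x is +10 — the shift increases by 1 each position. The shift increases by 1 at each position, starting from +7: 7, 8, 9, ….
For sketch: s+7=z, k+8=s, e+9=n, t+10=d, c+11=n, h+12=t.

zsndnt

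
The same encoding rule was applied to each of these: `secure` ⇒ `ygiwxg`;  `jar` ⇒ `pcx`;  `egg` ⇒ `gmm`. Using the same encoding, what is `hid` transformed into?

The shift depends on letter class: consonant s→y is +6, but vowel e→g is +2. The rule splits by letter class: vowels +2, consonants +6.
For hid: h(cons)+6=n, i(vowel)+2=k, d(cons)+6=j.

nkj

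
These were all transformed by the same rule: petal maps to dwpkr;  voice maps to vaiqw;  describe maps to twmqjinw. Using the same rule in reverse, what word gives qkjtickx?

Treating letters as 0–25, the rule is x ↦ 3x + 10 (mod 26).
Undoing it on qkjtickx: q(16)→9·(16−10)≡2=c; k(10)→9·(10−10)≡0=a; j(9)→9·(9−10)≡17=r; t(19)→9·(19−10)≡3=d; i(8)→9·(8−10)≡8=i; c(2)→9·(2−10)≡6=g; k(10)→9·(10−10)≡0=a; x(23)→9·(23−10)≡13=n (all mod 26).

cardigan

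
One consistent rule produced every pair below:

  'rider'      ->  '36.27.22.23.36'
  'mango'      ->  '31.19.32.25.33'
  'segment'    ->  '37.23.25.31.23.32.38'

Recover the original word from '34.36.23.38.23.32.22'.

pretend

The number is (letter's place in the alphabet, a=1) + 18.
Undoing it on 34.36.23.38.23.32.22: 34→(34−18)÷1=16=p, 36→(36−18)÷1=18=r, 23→(23−18)÷1=5=e, 38→(38−18)÷1=20=t, 23→(23−18)÷1=5=e, 32→(32−18)÷1=14=n, 22→(22−18)÷1=4=d.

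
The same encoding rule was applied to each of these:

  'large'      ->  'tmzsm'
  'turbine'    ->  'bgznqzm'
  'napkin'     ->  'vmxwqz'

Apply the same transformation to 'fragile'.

ndisqxm

A repeating key of period 2 is used — shifts +8, +12 over and over.
Applying it to fragile: f+8=n, r+12=d, a+8=i, g+12=s, i+8=q, l+12=x, e+8=m.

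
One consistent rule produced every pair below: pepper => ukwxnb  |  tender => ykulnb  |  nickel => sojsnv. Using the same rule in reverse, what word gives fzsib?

atlas

In pepper: p→u is +5, e→k is +6, p→w is +7, p→x is +8 — the shift increases by 1 each position. Letter i (0-indexed) is shifted by i+5, so successive shifts are 5, 6, 7, ….
Decoding fzsib: f−5=a, z−6=t, s−7=l, i−8=a, b−9=s.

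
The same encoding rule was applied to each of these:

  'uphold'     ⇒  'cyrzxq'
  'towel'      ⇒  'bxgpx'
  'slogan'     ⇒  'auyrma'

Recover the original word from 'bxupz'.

In uphold: u→c is +8, p→y is +9, h→r is +10, o→z is +11 — the shift increases by 1 each position. Each letter shifts forward by (position + 8), i.e. 8, 9, 10, … — the shift grows by one for each successive letter.
Undoing it on bxupz: b−8=t, x−9=o, u−10=k, p−11=e, z−12=n.

token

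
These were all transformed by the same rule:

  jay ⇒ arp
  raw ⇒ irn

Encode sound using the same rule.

jfleu

Compare letters: j→a is +17, a→r is +17, y→p is +17 — a constant shift. It's a constant shift of +17 (ROT17).
Applying it to sound: s+17=j, o+17=f, u+17=l, n+17=e, d+17=u.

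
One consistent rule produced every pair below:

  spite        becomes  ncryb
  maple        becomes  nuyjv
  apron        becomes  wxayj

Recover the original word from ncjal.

The output letters match the input read backwards, each shifted +9: spite reversed is etips. Two steps: reverse the string, then apply a Caesar shift of +9.
Undoing it on ncjal: shift back: n−9=e, c−9=t, j−9=a, a−9=r, l−9=c → etarc; then reverse → crate.

crate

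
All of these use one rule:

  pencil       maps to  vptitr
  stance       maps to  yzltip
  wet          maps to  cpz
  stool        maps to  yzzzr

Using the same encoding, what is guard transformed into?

mflxj

Two shifts are in play — +11 for a/e/i/o/u, +6 for every other letter.
For guard: g(cons)+6=m, u(vowel)+11=f, a(vowel)+11=l, r(cons)+6=x, d(cons)+6=j.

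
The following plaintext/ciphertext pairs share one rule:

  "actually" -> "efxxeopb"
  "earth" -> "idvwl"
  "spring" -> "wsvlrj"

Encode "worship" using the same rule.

The shifts repeat in a cycle of length 2: positions 0,1,… shift by +4, +3, then the pattern repeats.
Applying it to worship: w+4=a, o+3=r, r+4=v, s+3=v, h+4=l, i+3=l, p+4=t.

arvvllt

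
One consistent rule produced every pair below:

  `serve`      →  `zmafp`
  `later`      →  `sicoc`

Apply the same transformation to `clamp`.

jtjwa

Each letter shifts forward by (position + 7), i.e. 7, 8, 9, … — the shift grows by one for each successive letter.
Applying it to clamp: c+7=j, l+8=t, a+9=j, m+10=w, p+11=a.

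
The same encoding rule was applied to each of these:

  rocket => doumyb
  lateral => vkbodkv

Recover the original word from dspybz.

The output letters match the input read backwards, each shifted +10: rocket reversed is tekcor. The word is reversed, then every letter is shifted forward by 10.
Decoding dspybz: shift back: d−10=t, s−10=i, p−10=f, y−10=o, b−10=r, z−10=p → tiforp; then reverse → profit.

profit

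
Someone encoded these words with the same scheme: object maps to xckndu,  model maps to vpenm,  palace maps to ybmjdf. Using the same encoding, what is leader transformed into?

ufbmfs

The shifts repeat in a cycle of length 3: positions 0,1,… shift by +9, +1, +1, then the pattern repeats.
For leader: l+9=u, e+1=f, a+1=b, d+9=m, e+1=f, r+1=s.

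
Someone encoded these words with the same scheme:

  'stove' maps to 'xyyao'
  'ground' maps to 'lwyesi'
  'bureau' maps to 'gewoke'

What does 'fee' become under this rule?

Two shifts are in play — +10 for a/e/i/o/u, +5 for every other letter.
For fee: f(cons)+5=k, e(vowel)+10=o, e(vowel)+10=o.

koo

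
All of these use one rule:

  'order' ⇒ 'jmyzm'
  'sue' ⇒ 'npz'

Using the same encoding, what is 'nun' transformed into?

It's a constant shift of +21 (ROT21).
On nun: n+21=i, u+21=p, n+21=i.

ipi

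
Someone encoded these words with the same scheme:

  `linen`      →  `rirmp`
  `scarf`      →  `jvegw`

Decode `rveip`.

The output letters match the input read backwards, each shifted +4: linen reversed is nenil. Read the word backwards and shift each letter +4.
Decoding rveip: shift back: r−4=n, v−4=r, e−4=a, i−4=e, p−4=l → nrael; then reverse → learn.

learn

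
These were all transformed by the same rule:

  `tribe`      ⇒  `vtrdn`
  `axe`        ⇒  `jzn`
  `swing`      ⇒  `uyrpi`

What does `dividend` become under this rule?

frxrfnpf

The shift depends on letter class: consonant t→v is +2, but vowel i→r is +9. Vowels shift forward by 9 and consonants shift forward by 2.
On dividend: d(cons)+2=f, i(vowel)+9=r, v(cons)+2=x, i(vowel)+9=r, d(cons)+2=f, e(vowel)+9=n, n(cons)+2=p, d(cons)+2=f.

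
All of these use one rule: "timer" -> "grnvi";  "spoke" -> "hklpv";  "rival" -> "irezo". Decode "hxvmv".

scene

Each letter is replaced by its mirror in the alphabet: a↔z, b↔y, c↔x, and so on (the Atbash cipher).
Decoding hxvmv: h↔s, x↔c, v↔e, m↔n, v↔e.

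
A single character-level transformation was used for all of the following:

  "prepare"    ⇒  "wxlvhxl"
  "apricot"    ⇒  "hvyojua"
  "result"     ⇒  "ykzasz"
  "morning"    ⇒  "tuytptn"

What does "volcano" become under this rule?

The shifts repeat in a cycle of length 2: positions 0,1,… shift by +7, +6, then the pattern repeats.
Applying it to volcano: v+7=c, o+6=u, l+7=s, c+6=i, a+7=h, n+6=t, o+7=v.

cusihtv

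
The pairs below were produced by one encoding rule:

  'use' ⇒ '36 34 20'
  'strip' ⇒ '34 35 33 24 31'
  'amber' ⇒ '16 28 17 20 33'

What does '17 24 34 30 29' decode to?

bison

u is letter #21 and maps to 36: an offset of 15. Each letter is replaced by its alphabet position (a=1..z=26) + 15.
Reversing it on 17 24 34 30 29: 17→(17−15)÷1=2=b, 24→(24−15)÷1=9=i, 34→(34−15)÷1=19=s, 30→(30−15)÷1=15=o, 29→(29−15)÷1=14=n.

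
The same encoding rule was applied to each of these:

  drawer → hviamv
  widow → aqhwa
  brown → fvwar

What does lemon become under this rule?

pmqwr

The shift depends on letter class: consonant d→h is +4, but vowel a→i is +8. Vowels shift forward by 8 and consonants shift forward by 4.
Applying it to lemon: l(cons)+4=p, e(vowel)+8=m, m(cons)+4=q, o(vowel)+8=w, n(cons)+4=r.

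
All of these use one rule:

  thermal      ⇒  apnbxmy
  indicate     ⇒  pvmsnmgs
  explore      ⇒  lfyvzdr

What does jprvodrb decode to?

children

Each letter shifts forward by (position + 7), i.e. 7, 8, 9, … — the shift grows by one for each successive letter.
Undoing it on jprvodrb: j−7=c, p−8=h, r−9=i, v−10=l, o−11=d, d−12=r, r−13=e, b−14=n.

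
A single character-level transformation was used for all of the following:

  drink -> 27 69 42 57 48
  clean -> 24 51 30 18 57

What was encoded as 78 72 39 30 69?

Each letter becomes 3×(its alphabet position, a=1..z=26) + 15.
Reversing it on 78 72 39 30 69: 78→(78−15)÷3=21=u, 72→(72−15)÷3=19=s, 39→(39−15)÷3=8=h, 30→(30−15)÷3=5=e, 69→(69−15)÷3=18=r.

usher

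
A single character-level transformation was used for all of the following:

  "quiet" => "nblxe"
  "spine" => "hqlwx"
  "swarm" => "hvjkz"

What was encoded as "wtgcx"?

q(16)→n(13) and u(20)→b(1) fit y≡23x+9 (mod 26); the inverse of 23 mod 26 is 17. Each letter's alphabet position (a=0..z=25) is mapped through 23·x+9 mod 26 — an affine cipher.
Decoding wtgcx: w(22)→17·(22−9)≡13=n; t(19)→17·(19−9)≡14=o; g(6)→17·(6−9)≡1=b; c(2)→17·(2−9)≡11=l; x(23)→17·(23−9)≡4=e (all mod 26).

noble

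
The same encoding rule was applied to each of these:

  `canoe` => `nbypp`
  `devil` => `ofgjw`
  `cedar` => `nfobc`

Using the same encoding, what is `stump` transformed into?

dufna

The shifts repeat in a cycle of length 2: positions 0,1,… shift by +11, +1, then the pattern repeats.
For stump: s+11=d, t+1=u, u+11=f, m+1=n, p+11=a.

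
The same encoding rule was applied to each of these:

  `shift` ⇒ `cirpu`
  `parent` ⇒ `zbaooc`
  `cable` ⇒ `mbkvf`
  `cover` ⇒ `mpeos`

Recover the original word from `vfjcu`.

least

The shifts repeat in a cycle of length 3: positions 0,1,… shift by +10, +1, +9, then the pattern repeats.
Undoing it on vfjcu: v−10=l, f−1=e, j−9=a, c−10=s, u−1=t.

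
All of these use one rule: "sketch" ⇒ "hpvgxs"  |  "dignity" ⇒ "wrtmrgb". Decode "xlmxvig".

concert

Each letter is replaced by its mirror in the alphabet: a↔z, b↔y, c↔x, and so on (the Atbash cipher).
Undoing it on xlmxvig: x↔c, l↔o, m↔n, x↔c, v↔e, i↔r, g↔t.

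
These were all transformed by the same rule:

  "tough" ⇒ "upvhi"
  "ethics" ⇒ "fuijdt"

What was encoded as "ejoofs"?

dinner

Compare letters: t→u is +1, o→p is +1, u→v is +1 — a constant shift. Every letter moves 1 place later in the alphabet, wrapping around z→a.
Reversing it on ejoofs: e−1=d, j−1=i, o−1=n, o−1=n, f−1=e, s−1=r.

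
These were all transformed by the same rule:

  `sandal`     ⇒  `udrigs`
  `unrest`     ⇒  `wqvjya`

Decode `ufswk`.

Each letter shifts forward by (position + 2), i.e. 2, 3, 4, … — the shift grows by one for each successive letter.
Undoing it on ufswk: u−2=s, f−3=c, s−4=o, w−5=r, k−6=e.

score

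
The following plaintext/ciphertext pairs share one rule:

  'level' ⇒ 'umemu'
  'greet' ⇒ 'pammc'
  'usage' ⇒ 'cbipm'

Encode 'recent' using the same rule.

Two shifts are in play — +8 for a/e/i/o/u, +9 for every other letter.
On recent: r(cons)+9=a, e(vowel)+8=m, c(cons)+9=l, e(vowel)+8=m, n(cons)+9=w, t(cons)+9=c.

amlmwc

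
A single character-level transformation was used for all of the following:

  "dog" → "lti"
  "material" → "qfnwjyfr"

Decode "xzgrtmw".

The output letters match the input read backwards, each shifted +5: dog reversed is god. The word is reversed, then every letter is shifted forward by 5.
Decoding xzgrtmw: shift back: x−5=s, z−5=u, g−5=b, r−5=m, t−5=o, m−5=h, w−5=r → submohr; then reverse → rhombus.

rhombus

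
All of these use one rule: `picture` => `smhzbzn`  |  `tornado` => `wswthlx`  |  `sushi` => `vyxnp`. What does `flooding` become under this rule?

iptukqwq

In picture: p→s is +3, i→m is +4, c→h is +5, t→z is +6 — the shift increases by 1 each position. The shift increases by 1 at each position, starting from +3: 3, 4, 5, ….
Applying it to flooding: f+3=i, l+4=p, o+5=t, o+6=u, d+7=k, i+8=q, n+9=w, g+10=q.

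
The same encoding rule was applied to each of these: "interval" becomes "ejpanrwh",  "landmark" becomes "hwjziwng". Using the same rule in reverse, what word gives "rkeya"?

voice

Compare letters: i→e is +22, n→j is +22, t→p is +22 — a constant shift. It's a constant shift of +22 (ROT22).
Decoding rkeya: r−22=v, k−22=o, e−22=i, y−22=c, a−22=e.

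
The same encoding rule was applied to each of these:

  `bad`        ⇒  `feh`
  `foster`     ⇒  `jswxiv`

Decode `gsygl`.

Compare letters: b→f is +4, a→e is +4, d→h is +4 — a constant shift. Every letter moves 4 places later in the alphabet, wrapping around z→a.
Decoding gsygl: g−4=c, s−4=o, y−4=u, g−4=c, l−4=h.

couch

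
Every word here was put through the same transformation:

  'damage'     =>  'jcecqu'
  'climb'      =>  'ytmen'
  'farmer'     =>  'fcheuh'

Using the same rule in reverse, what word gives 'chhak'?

d(3)→j(9) and a(0)→c(2) fit y≡11x+2 (mod 26); the inverse of 11 mod 26 is 19. Each letter's alphabet position (a=0..z=25) is mapped through 11·x+2 mod 26 — an affine cipher.
Undoing it on chhak: c(2)→19·(2−2)≡0=a; h(7)→19·(7−2)≡17=r; h(7)→19·(7−2)≡17=r; a(0)→19·(0−2)≡14=o; k(10)→19·(10−2)≡22=w (all mod 26).

arrow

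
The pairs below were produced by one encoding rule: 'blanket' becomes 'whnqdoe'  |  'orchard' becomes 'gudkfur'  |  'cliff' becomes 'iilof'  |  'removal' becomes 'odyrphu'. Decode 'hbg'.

The output letters match the input read backwards, each shifted +3: blanket reversed is teknalb. Two steps: reverse the string, then apply a Caesar shift of +3.
Decoding hbg: shift back: h−3=e, b−3=y, g−3=d → eyd; then reverse → dye.

dye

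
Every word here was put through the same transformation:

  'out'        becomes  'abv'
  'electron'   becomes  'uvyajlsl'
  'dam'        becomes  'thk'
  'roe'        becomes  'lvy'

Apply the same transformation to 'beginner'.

yluupnli

Two steps: reverse the string, then apply a Caesar shift of +7.
Applying it to beginner: reverse → rennigeb; then shift: r+7=y, e+7=l, n+7=u, n+7=u, i+7=p, g+7=n, e+7=l, b+7=i.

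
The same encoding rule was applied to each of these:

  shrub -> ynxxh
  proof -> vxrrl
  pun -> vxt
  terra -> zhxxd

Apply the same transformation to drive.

The shift depends on letter class: consonant s→y is +6, but vowel u→x is +3. Two shifts are in play — +3 for a/e/i/o/u, +6 for every other letter.
Applying it to drive: d(cons)+6=j, r(cons)+6=x, i(vowel)+3=l, v(cons)+6=b, e(vowel)+3=h.

jxlbh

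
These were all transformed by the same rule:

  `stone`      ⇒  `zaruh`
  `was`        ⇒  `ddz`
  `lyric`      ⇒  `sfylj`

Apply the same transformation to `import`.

ltwrya

The rule splits by letter class: vowels +3, consonants +7.
On import: i(vowel)+3=l, m(cons)+7=t, p(cons)+7=w, o(vowel)+3=r, r(cons)+7=y, t(cons)+7=a.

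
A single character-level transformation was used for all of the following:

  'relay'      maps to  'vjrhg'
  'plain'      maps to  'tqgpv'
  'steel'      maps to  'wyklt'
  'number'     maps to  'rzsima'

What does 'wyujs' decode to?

stock

In relay: r→v is +4, e→j is +5, l→r is +6, a→h is +7 — the shift increases by 1 each position. Letter i (0-indexed) is shifted by i+4, so successive shifts are 4, 5, 6, ….
Decoding wyujs: w−4=s, y−5=t, u−6=o, j−7=c, s−8=k.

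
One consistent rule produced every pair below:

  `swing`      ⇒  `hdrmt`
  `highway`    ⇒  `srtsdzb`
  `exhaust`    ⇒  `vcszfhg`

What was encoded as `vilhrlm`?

Each pair mirrors across the alphabet (s↔h, w↔d, i↔r): positions sum to 25. Each letter is replaced by its mirror in the alphabet: a↔z, b↔y, c↔x, and so on (the Atbash cipher).
Reversing it on vilhrlm: v↔e, i↔r, l↔o, h↔s, r↔i, l↔o, m↔n.

erosion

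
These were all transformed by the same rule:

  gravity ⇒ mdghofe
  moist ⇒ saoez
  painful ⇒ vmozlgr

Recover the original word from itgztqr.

Shifts by position in gravity: pos 0: g→m (+6), pos 1: r→d (+12), pos 2: a→g (+6), pos 3: v→h (+12) — repeating every 2. It's a Vigenère-style cipher with numeric key [6,12]: position i shifts by key[i mod 2].
Undoing it on itgztqr: i−6=c, t−12=h, g−6=a, z−12=n, t−6=n, q−12=e, r−6=l.

channel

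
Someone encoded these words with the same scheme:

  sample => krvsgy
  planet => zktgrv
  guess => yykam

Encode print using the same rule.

ztoxv

Read the word backwards and shift each letter +6.
For print: reverse → tnirp; then shift: t+6=z, n+6=t, i+6=o, r+6=x, p+6=v.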